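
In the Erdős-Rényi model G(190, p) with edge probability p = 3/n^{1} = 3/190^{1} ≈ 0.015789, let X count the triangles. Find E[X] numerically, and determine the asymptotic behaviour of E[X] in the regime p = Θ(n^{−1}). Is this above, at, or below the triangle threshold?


Number of potential triangles: C(190, 3) = 1125180.
Each occurs with probability p³ ≈ (0.015789)³ ≈ 3.9364339e-06.
By linearity: E[X] = C(190, 3)·p³ ≈ 1125180 · 3.9364339e-06 ≈ 4.42920.
Here α = 1, so p = 3/n is exactly at the triangle threshold p ~ 1/n. Asymptotically E[X] → c³/6 = 3³/6 = 9/2 ≈ 4.50000, a bounded constant. In this regime the triangle count is asymptotically Poisson(c³/6).

E[X] ≈ 4.42920; in regime p = Θ(1/n^{1}) E[X] stays bounded (at the triangle threshold p ~ 1/n).


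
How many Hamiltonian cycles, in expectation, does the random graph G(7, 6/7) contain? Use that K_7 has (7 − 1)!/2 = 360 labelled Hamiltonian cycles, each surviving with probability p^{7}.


K_7 has (7 − 1)!/2 = 360 labelled Hamiltonian cycles.
For each such Hamiltonian cycle H, let X_H = 1 if all 7 edges of H are present in G. Then P[X_H = 1] = p^{7} = (6/7)^{7} = 279936/823543.
By linearity of expectation: E[X] = Σ_H E[X_H] = 360 · p^{7} = 360 · 279936/823543 = 100776960/823543.
Numerically: E[X] ≈ 122.37.

E[X] = 360 · (6/7)^{7} = 100776960/823543 ≈ 122.37.


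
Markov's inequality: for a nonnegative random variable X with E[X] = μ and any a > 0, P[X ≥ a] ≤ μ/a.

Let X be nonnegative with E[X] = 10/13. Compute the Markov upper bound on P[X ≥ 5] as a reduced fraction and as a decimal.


μ = E[X] = 10/13, a = 5.
Markov: P[X ≥ 5] ≤ μ/a = (10/13)/5 = 2/13.
Numerically: ≈ 0.153846.
(Since a = 5 > μ = 0.769231, the bound 2/13 is < 1 and informative.)

P[X ≥ 5] ≤ 2/13 ≈ 0.153846.


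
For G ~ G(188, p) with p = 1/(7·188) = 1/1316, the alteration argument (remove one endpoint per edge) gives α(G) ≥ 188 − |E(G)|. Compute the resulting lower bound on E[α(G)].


E[|E(G)|] = C(188, 2)·p = 17578 · (1/1316) = 187/14.
E[α(G)] ≥ n − E[|E(G)|] = 188 − 187/14 = 2445/14.
Numerically: ≈ 174.643.
(This is only a lower bound; the true E[α(G)] may be larger.)

E[α(G)] ≥ 2445/14 ≈ 174.643.


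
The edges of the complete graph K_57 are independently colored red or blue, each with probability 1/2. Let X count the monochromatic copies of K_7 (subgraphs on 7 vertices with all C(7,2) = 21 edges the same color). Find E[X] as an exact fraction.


Let X = Σ_S X_S over the C(57, 7) = 264385836 subsets S of size 7, where X_S = 1 if the K_7 on S is monochromatic.
For a fixed S, the K_7 on S has C(7, 2) = 21 edges. P[all 21 edges red] = (1/2)^21, and likewise for blue, so P[monochromatic] = 2·(1/2)^21 = 2^{1 − 21} = 1/1048576.
Summing: E[X] = C(57, 7) · 2^{1 − 21} = 264385836 · 1/1048576 = 66096459/262144.
Numerically: E[X] ≈ 252.138.

E[X] = C(57,7)·2^(1−C(7,2)) = 66096459/262144 ≈ 252.138.


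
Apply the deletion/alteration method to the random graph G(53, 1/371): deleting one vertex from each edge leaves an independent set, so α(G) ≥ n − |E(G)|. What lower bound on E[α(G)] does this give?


E[|E(G)|] = C(53, 2)·p = 1378 · (1/371) = 26/7.
E[α(G)] ≥ n − E[|E(G)|] = 53 − 26/7 = 345/7.
Numerically: ≈ 49.28571.
(This is only a lower bound; the true E[α(G)] may be larger.)

E[α(G)] ≥ 345/7 ≈ 49.28571.


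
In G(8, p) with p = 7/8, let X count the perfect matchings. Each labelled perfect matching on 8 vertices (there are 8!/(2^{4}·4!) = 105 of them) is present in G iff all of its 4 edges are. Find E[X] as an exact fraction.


K_8 has 8!/(2^{4}·4!) = 105 labelled perfect matchings.
For each such perfect matching H, let X_H = 1 if all 4 edges of H are present in G. Then P[X_H = 1] = p^{4} = (7/8)^{4} = 2401/4096.
By linearity: E[X] = Σ_H E[X_H] = 105 · p^{4} = 105 · 2401/4096 = 252105/4096.
Numerically: E[X] ≈ 61.5491.

E[X] = 105 · (7/8)^{4} = 252105/4096 ≈ 61.5491.


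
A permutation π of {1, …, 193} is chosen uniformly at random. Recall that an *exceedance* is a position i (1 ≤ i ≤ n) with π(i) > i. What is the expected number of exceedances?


Write X = Σ_{i=1}^{193} X_i, where X_i = 1_{π(i) > i}.
For each fixed i, π(i) is uniform over {1, …, 193} (marginal of a uniform permutation), so P[π(i) > i] = (n − i)/n. Summing: Σ_{i=1}^{193} (n − i)/n = (0 + 1 + … + 192)/193 = 193(193 − 1)/(2·193) = (193 − 1)/2.
Hence E[X] = Σ_{i=1}^{193} (193 − i)/193 = 96 ≈ 96.000.

E[X] = 96 = 96.000.


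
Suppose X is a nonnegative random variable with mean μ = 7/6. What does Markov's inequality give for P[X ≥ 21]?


μ = E[X] = 7/6, a = 21.
Markov: P[X ≥ 21] ≤ μ/a = (7/6)/21 = 1/18.
Numerically: ≈ 0.056.
(Since a = 21 > μ = 1.167, the bound 1/18 is < 1 and informative.)

P[X ≥ 21] ≤ 1/18 ≈ 0.056.


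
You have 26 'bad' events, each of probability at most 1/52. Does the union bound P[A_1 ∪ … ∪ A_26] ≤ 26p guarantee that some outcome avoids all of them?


Union bound: P[∪_{i=1}^{26} A_i] ≤ Σ_i P[A_i] ≤ 26·p = 26·(1/52) = 1/2.
Numerically: 1/2 ≈ 0.500000.
Is 1/2 < 1? YES.
Since P[∪ A_i] ≤ 1/2 < 1, the complement has P[∩ A_i^c] ≥ 1 − 1/2 = 1/2 > 0, so some outcome avoids every A_i.

26·p = 1/2 ≈ 0.500000; existence CERTIFIED by the union bound.


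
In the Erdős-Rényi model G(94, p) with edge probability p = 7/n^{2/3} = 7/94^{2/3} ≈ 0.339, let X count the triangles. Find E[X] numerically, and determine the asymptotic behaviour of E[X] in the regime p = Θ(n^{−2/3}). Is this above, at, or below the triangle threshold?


Number of potential triangles: C(94, 3) = 134044.
Each occurs with probability p³ ≈ (0.339)³ ≈ 3.88185e-02.
By linearity: E[X] = C(94, 3)·p³ ≈ 134044 · 3.88185e-02 ≈ 5203.383.
Since α = 2/3 < 1, p = c/n^{2/3} ≫ 1/n is above the triangle threshold p ~ 1/n. Asymptotically E[X] ~ (c³/6)·n^{3(1−α)} = (7³/6)·n^{1} → ∞; triangles are abundant w.h.p.

E[X] ≈ 5203.383; in regime p = Θ(1/n^{2/3}) E[X] diverges (above the triangle threshold p ~ 1/n).


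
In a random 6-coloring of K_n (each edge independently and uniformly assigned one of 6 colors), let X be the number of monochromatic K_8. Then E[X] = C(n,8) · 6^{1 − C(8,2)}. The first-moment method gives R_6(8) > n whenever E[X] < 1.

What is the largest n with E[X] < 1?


We need C(n, 8) · 6^{1 − 28} < 1, i.e. C(n, 8) < 6^{28 − 1} = 1023490369077469249536.
Check values of n near the boundary:
  n = 1592: C(1592, 8) = 1005480414540892933435; 1005480414540892933435 < 1023490369077469249536? YES
  n = 1593: C(1593, 8) = 1010555394551193970323; 1010555394551193970323 < 1023490369077469249536? YES
  n = 1594: C(1594, 8) = 1015652773590544255167; 1015652773590544255167 < 1023490369077469249536? YES
  n = 1595: C(1595, 8) = 1020772636343363633895; 1020772636343363633895 < 1023490369077469249536? YES
  n = 1596: C(1596, 8) = 1025915067760710553965; 1025915067760710553965 < 1023490369077469249536? NO
  n = 1597: C(1597, 8) = 1031080153060953275445; 1031080153060953275445 < 1023490369077469249536? NO
  n = 1598: C(1598, 8) = 1036267977730442348529; 1036267977730442348529 < 1023490369077469249536? NO
The largest n with C(n, 8) < 1023490369077469249536 is n = 1595 (where E[X] = 113419181815929292655/113721152119718805504 ≈ 0.9973446). Hence R_6(8) > 1595, i.e. R_6(8) ≥ 1596.

Largest n = 1595; hence R_6(8) > 1595.


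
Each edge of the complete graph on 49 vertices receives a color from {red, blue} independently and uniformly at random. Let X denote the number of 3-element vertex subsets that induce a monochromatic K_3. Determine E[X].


Let X = Σ_S X_S over the C(49, 3) = 18424 subsets S of size 3, where X_S = 1 if the K_3 on S is monochromatic.
For a fixed S, the K_3 on S has C(3, 2) = 3 edges. P[all 3 edges red] = (1/2)^3, and likewise for blue, so P[monochromatic] = 2·(1/2)^3 = 2^{1 − 3} = 1/4.
Summing: E[X] = C(49, 3) · 2^{1 − 3} = 18424 · 1/4 = 4606.
Numerically: E[X] ≈ 4606.0000.

E[X] = C(49,3)·2^(1−C(3,2)) = 4606 ≈ 4606.0000.


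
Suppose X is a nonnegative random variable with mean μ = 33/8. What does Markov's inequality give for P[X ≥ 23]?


μ = E[X] = 33/8, a = 23.
Markov: P[X ≥ 23] ≤ μ/a = (33/8)/23 = 33/184.
Numerically: ≈ 0.1793.
(Since a = 23 > μ = 4.1250, the bound 33/184 is < 1 and informative.)

P[X ≥ 23] ≤ 33/184 ≈ 0.1793.


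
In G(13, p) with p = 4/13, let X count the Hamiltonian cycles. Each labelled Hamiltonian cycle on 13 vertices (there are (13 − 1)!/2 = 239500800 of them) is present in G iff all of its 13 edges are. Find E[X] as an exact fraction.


K_13 has (13 − 1)!/2 = 239500800 labelled Hamiltonian cycles.
For each such Hamiltonian cycle H, let X_H = 1 if all 13 edges of H are present in G. Then P[X_H = 1] = p^{13} = (4/13)^{13} = 67108864/302875106592253.
By linearity: E[X] = Σ_H E[X_H] = 239500800 · p^{13} = 239500800 · 67108864/302875106592253 = 16072626615091200/302875106592253.
Numerically: E[X] ≈ 53.067.

E[X] = 239500800 · (4/13)^{13} = 16072626615091200/302875106592253 ≈ 53.067.


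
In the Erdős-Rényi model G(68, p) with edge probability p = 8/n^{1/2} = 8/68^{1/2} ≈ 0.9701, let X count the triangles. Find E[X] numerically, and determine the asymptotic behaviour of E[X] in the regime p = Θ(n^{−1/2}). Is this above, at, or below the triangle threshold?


Number of potential triangles: C(68, 3) = 50116.
Each occurs with probability p³ ≈ (0.9701)³ ≈ 9.130753e-01.
By linearity: E[X] = C(68, 3)·p³ ≈ 50116 · 9.130753e-01 ≈ 45759.6814.
Since α = 1/2 < 1, p = c/n^{1/2} ≫ 1/n is above the triangle threshold p ~ 1/n. Asymptotically E[X] ~ (c³/6)·n^{3(1−α)} = (8³/6)·n^{1.5} → ∞; triangles are abundant w.h.p.

E[X] ≈ 45759.6814; in regime p = Θ(1/n^{1/2}) E[X] diverges (above the triangle threshold p ~ 1/n).


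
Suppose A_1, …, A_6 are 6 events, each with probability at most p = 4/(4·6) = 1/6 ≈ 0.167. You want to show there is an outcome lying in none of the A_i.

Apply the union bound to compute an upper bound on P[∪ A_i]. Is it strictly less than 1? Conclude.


Union bound: P[∪_{i=1}^{6} A_i] ≤ Σ_i P[A_i] ≤ 6·p = 6·(1/6) = 1.
Numerically: 1 ≈ 1.000.
Is 1 < 1? NO.
Since the bound 1 is ≥ 1, the union bound is uninformative here; it does NOT by itself certify existence.

6·p = 1 ≈ 1.000; existence NOT certified by the union bound.


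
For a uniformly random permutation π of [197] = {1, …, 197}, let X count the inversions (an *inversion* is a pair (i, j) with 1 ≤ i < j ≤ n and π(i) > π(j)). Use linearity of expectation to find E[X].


Write X = Σ X_I over the C(197, 2) = 19306 pairs i < j, with X_I the indicator of one inversion.
There are 19306 indicators.
For each fixed pair i < j, the values π(i) and π(j) are two distinct elements of {1, …, 197} in uniformly random order; by symmetry P[π(i) > π(j)] = 1/2.
By linearity: E[X] = 19306 · (1/2) = C(197, 2) · (1/2) = 19306/2 = 9653 ≈ 9653.000.

E[X] = 9653 = 9653.000.


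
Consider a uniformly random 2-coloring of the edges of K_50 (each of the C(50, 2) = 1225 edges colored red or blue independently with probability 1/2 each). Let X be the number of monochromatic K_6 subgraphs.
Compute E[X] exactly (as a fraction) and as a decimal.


Let X = Σ_S X_S over the C(50, 6) = 15890700 subsets S of size 6, where X_S = 1 if the K_6 on S is monochromatic.
For a fixed S, the K_6 on S has C(6, 2) = 15 edges. P[all 15 edges red] = (1/2)^15, and likewise for blue, so P[monochromatic] = 2·(1/2)^15 = 2^{1 − 15} = 1/16384.
By linearity of expectation: E[X] = C(50, 6) · 2^{1 − 15} = 15890700 · 1/16384 = 3972675/4096.
Numerically: E[X] ≈ 969.89136.

E[X] = C(50,6)·2^(1−C(6,2)) = 3972675/4096 ≈ 969.89136.


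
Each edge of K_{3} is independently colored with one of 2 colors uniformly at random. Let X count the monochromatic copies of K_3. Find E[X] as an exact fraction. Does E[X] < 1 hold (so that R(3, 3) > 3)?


E[X] = C(3, 3) · 2^{1 − 3} = 1 · 2^{−2} = 1/4.
As a reduced fraction: E[X] = 1/4 ≈ 0.25000.
Is E[X] < 1? YES.
Since E[X] < 1, there exists a 2-coloring of K_{3} with no monochromatic K_3; hence R(3, 3) > 3.

E[X] = 1/4 ≈ 0.25000; E[X] < 1, so R(3, 3) > 3.


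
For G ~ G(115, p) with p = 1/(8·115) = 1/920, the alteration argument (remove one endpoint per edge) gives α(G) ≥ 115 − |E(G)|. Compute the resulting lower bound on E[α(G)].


E[|E(G)|] = C(115, 2)·p = 6555 · (1/920) = 57/8.
E[α(G)] ≥ n − E[|E(G)|] = 115 − 57/8 = 863/8.
Numerically: ≈ 107.875000.
(This is only a lower bound; the true E[α(G)] may be larger.)

E[α(G)] ≥ 863/8 ≈ 107.875000.


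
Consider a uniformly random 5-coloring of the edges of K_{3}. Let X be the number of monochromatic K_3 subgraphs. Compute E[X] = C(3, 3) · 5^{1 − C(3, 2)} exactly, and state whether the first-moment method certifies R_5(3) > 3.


E[X] = C(3, 3) · 5^{1 − 3} = 1 · 5^{−2} = 1/25.
As a reduced fraction: E[X] = 1/25 ≈ 0.040000.
Is E[X] < 1? YES.
Since E[X] < 1, there exists a 5-coloring of K_{3} with no monochromatic K_3; hence R_5(3) > 3.

E[X] = 1/25 ≈ 0.040000; E[X] < 1, so R_5(3) > 3.


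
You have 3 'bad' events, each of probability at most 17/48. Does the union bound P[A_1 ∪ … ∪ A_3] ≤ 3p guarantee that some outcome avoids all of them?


Union bound: P[∪_{i=1}^{3} A_i] ≤ Σ_i P[A_i] ≤ 3·p = 3·(17/48) = 17/16.
Numerically: 17/16 ≈ 1.062500.
Is 17/16 < 1? NO.
Since the bound 17/16 is ≥ 1, the union bound is uninformative here; it does NOT by itself certify existence.

3·p = 17/16 ≈ 1.062500; existence NOT certified by the union bound.


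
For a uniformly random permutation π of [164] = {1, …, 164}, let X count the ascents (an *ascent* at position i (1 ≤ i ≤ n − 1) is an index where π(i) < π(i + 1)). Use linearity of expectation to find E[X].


Write X = Σ X_I over i = 1, …, 163, with X_I the indicator of one ascent.
There are 163 indicators.
For each fixed i, the pair (π(i), π(i+1)) is a uniformly random ordered pair of distinct values from {1, …, 164}; by symmetry P[π(i) < π(i+1)] = 1/2.
By linearity: E[X] = 163 · (1/2) = (164 − 1) · (1/2) = 163/2 ≈ 81.5000.

E[X] = 163/2 = 81.5000.


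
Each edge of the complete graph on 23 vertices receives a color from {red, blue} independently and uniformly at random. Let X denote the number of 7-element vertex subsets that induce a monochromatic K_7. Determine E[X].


Let X = Σ_S X_S over the C(23, 7) = 245157 subsets S of size 7, where X_S = 1 if the K_7 on S is monochromatic.
For a fixed S, the K_7 on S has C(7, 2) = 21 edges. P[all 21 edges red] = (1/2)^21, and likewise for blue, so P[monochromatic] = 2·(1/2)^21 = 2^{1 − 21} = 1/1048576.
By linearity of expectation: E[X] = C(23, 7) · 2^{1 − 21} = 245157 · 1/1048576 = 245157/1048576.
Numerically: E[X] ≈ 0.234.

E[X] = C(23,7)·2^(1−C(7,2)) = 245157/1048576 ≈ 0.234.


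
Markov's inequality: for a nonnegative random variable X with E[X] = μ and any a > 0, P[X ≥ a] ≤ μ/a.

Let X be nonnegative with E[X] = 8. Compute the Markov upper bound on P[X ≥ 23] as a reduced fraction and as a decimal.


μ = E[X] = 8, a = 23.
Markov: P[X ≥ 23] ≤ μ/a = (8)/23 = 8/23.
Numerically: ≈ 0.34783.
(Since a = 23 > μ = 8.00000, the bound 8/23 is < 1 and informative.)

P[X ≥ 23] ≤ 8/23 ≈ 0.34783.


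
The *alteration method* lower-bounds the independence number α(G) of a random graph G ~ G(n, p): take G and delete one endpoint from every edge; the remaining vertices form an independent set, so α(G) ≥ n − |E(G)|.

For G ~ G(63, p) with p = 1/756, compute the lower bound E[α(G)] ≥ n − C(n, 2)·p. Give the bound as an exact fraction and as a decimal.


E[|E(G)|] = C(63, 2)·p = 1953 · (1/756) = 31/12.
E[α(G)] ≥ n − E[|E(G)|] = 63 − 31/12 = 725/12.
Numerically: ≈ 60.416667.
(This is only a lower bound; the true E[α(G)] may be larger.)

E[α(G)] ≥ 725/12 ≈ 60.416667.


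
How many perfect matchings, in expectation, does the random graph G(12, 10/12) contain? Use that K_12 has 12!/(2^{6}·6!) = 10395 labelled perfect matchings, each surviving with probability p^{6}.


K_12 has 12!/(2^{6}·6!) = 10395 labelled perfect matchings.
For each such perfect matching H, let X_H = 1 if all 6 edges of H are present in G. Then P[X_H = 1] = p^{6} = (5/6)^{6} = 15625/46656.
By linearity: E[X] = Σ_H E[X_H] = 10395 · p^{6} = 10395 · 15625/46656 = 6015625/1728.
Numerically: E[X] ≈ 3481.

E[X] = 10395 · (5/6)^{6} = 6015625/1728 ≈ 3481.


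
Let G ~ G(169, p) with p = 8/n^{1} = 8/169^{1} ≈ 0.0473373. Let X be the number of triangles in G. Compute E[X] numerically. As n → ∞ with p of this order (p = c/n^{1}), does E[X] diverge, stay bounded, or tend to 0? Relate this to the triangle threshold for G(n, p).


Number of potential triangles: C(169, 3) = 790244.
Each occurs with probability p³ ≈ (0.0473373)³ ≈ 1.06074220e-04.
By linearity: E[X] = C(169, 3)·p³ ≈ 790244 · 1.06074220e-04 ≈ 83.824516.
Here α = 1, so p = 8/n is exactly at the triangle threshold p ~ 1/n. Asymptotically E[X] → c³/6 = 8³/6 = 256/3 ≈ 85.333333, a bounded constant. In this regime the triangle count is asymptotically Poisson(c³/6).

E[X] ≈ 83.824516; in regime p = Θ(1/n^{1}) E[X] stays bounded (at the triangle threshold p ~ 1/n).


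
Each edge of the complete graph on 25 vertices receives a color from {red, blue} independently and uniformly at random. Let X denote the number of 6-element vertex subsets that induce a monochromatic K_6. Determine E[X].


Let X = Σ_S X_S over the C(25, 6) = 177100 subsets S of size 6, where X_S = 1 if the K_6 on S is monochromatic.
For a fixed S, the K_6 on S has C(6, 2) = 15 edges. P[all 15 edges red] = (1/2)^15, and likewise for blue, so P[monochromatic] = 2·(1/2)^15 = 2^{1 − 15} = 1/16384.
By linearity of expectation: E[X] = C(25, 6) · 2^{1 − 15} = 177100 · 1/16384 = 44275/4096.
Numerically: E[X] ≈ 10.809326.

E[X] = C(25,6)·2^(1−C(6,2)) = 44275/4096 ≈ 10.809326.


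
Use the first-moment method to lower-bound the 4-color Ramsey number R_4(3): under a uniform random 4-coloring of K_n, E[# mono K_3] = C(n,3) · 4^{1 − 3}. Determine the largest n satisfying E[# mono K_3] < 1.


We need C(n, 3) · 4^{1 − 3} < 1, i.e. C(n, 3) < 4^{3 − 1} = 16.
Check values of n near the boundary:
  n = 3: C(3, 3) = 1; 1 < 16? YES
  n = 4: C(4, 3) = 4; 4 < 16? YES
  n = 5: C(5, 3) = 10; 10 < 16? YES
  n = 6: C(6, 3) = 20; 20 < 16? NO
  n = 7: C(7, 3) = 35; 35 < 16? NO
  n = 8: C(8, 3) = 56; 56 < 16? NO
The largest n with C(n, 3) < 16 is n = 5 (where E[X] = 5/8 ≈ 0.625). Hence R_4(3) > 5, i.e. R_4(3) ≥ 6.

Largest n = 5; hence R_4(3) > 5.


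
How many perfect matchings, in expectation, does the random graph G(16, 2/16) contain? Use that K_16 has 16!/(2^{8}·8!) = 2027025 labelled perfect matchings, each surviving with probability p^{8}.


K_16 has 16!/(2^{8}·8!) = 2027025 labelled perfect matchings.
For each such perfect matching H, let X_H = 1 if all 8 edges of H are present in G. Then P[X_H = 1] = p^{8} = (1/8)^{8} = 1/16777216.
By linearity: E[X] = Σ_H E[X_H] = 2027025 · p^{8} = 2027025 · 1/16777216 = 2027025/16777216.
Numerically: E[X] ≈ 0.121.

E[X] = 2027025 · (1/8)^{8} = 2027025/16777216 ≈ 0.121.


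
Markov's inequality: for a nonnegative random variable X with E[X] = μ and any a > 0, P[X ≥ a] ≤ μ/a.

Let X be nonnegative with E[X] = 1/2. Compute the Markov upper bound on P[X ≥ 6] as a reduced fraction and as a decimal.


μ = E[X] = 1/2, a = 6.
Markov: P[X ≥ 6] ≤ μ/a = (1/2)/6 = 1/12.
Numerically: ≈ 0.083333.
(Since a = 6 > μ = 0.500000, the bound 1/12 is < 1 and informative.)

P[X ≥ 6] ≤ 1/12 ≈ 0.083333.


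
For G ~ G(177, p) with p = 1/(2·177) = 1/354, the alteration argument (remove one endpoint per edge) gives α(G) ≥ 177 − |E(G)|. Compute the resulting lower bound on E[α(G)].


E[|E(G)|] = C(177, 2)·p = 15576 · (1/354) = 44.
E[α(G)] ≥ n − E[|E(G)|] = 177 − 44 = 133.
Numerically: ≈ 133.000000.
(This is only a lower bound; the true E[α(G)] may be larger.)

E[α(G)] ≥ 133 ≈ 133.000000.


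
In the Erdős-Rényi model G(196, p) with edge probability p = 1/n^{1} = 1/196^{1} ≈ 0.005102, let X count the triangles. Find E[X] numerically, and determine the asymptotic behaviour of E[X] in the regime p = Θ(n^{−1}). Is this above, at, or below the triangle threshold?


Number of potential triangles: C(196, 3) = 1235780.
Each occurs with probability p³ ≈ (0.005102)³ ≈ 1.3281031e-07.
By linearity: E[X] = C(196, 3)·p³ ≈ 1235780 · 1.3281031e-07 ≈ 0.16412.
Here α = 1, so p = 1/n is exactly at the triangle threshold p ~ 1/n. Asymptotically E[X] → c³/6 = 1³/6 = 1/6 ≈ 0.16667, a bounded constant. In this regime the triangle count is asymptotically Poisson(c³/6).

E[X] ≈ 0.16412; in regime p = Θ(1/n^{1}) E[X] stays bounded (at the triangle threshold p ~ 1/n).


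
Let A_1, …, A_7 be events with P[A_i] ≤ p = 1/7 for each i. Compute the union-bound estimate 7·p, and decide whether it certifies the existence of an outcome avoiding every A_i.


Union bound: P[∪_{i=1}^{7} A_i] ≤ Σ_i P[A_i] ≤ 7·p = 7·(1/7) = 1.
Numerically: 1 ≈ 1.0000000.
Is 1 < 1? NO.
Since the bound 1 is ≥ 1, the union bound is uninformative here; it does NOT by itself certify existence.

7·p = 1 ≈ 1.0000000; existence NOT certified by the union bound.


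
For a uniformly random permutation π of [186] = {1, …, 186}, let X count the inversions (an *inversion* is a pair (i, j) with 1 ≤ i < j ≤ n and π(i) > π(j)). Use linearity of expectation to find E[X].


Write X = Σ X_I over the C(186, 2) = 17205 pairs i < j, with X_I the indicator of one inversion.
There are 17205 indicators.
For each fixed pair i < j, the values π(i) and π(j) are two distinct elements of {1, …, 186} in uniformly random order; by symmetry P[π(i) > π(j)] = 1/2.
By linearity: E[X] = 17205 · (1/2) = C(186, 2) · (1/2) = 17205/2 = 17205/2 ≈ 8602.500.

E[X] = 17205/2 = 8602.500.


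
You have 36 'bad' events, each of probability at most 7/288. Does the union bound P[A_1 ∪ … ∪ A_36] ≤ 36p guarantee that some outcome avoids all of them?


Union bound: P[∪_{i=1}^{36} A_i] ≤ Σ_i P[A_i] ≤ 36·p = 36·(7/288) = 7/8.
Numerically: 7/8 ≈ 0.8750.
Is 7/8 < 1? YES.
Since P[∪ A_i] ≤ 7/8 < 1, the complement has P[∩ A_i^c] ≥ 1 − 7/8 = 1/8 > 0, so some outcome avoids every A_i.

36·p = 7/8 ≈ 0.8750; existence CERTIFIED by the union bound.


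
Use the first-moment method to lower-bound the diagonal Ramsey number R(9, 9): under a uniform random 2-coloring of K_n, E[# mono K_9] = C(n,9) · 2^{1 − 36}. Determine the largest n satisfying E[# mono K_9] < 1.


We need C(n, 9) · 2^{1 − 36} < 1, i.e. C(n, 9) < 2^{36 − 1} = 34359738368.
Check values of n near the boundary:
  n = 61: C(61, 9) = 17341763505; 17341763505 < 34359738368? YES
  n = 62: C(62, 9) = 20286591270; 20286591270 < 34359738368? YES
  n = 63: C(63, 9) = 23667689815; 23667689815 < 34359738368? YES
  n = 64: C(64, 9) = 27540584512; 27540584512 < 34359738368? YES
  n = 65: C(65, 9) = 31966749880; 31966749880 < 34359738368? YES
  n = 66: C(66, 9) = 37014131440; 37014131440 < 34359738368? NO
The largest n with C(n, 9) < 34359738368 is n = 65 (where E[X] = 3995843735/4294967296 ≈ 0.9304). Hence R(9, 9) > 65, i.e. R(9, 9) ≥ 66.

Largest n = 65; hence R(9, 9) > 65.


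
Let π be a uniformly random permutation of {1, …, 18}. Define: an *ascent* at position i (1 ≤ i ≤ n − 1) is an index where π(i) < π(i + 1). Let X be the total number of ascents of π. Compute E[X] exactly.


Write X = Σ X_I over i = 1, …, 17, with X_I the indicator of one ascent.
There are 17 indicators.
For each fixed i, the pair (π(i), π(i+1)) is a uniformly random ordered pair of distinct values from {1, …, 18}; by symmetry P[π(i) < π(i+1)] = 1/2.
By linearity: E[X] = 17 · (1/2) = (18 − 1) · (1/2) = 17/2 ≈ 8.50000.

E[X] = 17/2 = 8.50000.


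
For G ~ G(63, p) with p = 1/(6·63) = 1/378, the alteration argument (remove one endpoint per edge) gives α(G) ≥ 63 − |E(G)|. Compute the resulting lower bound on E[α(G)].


E[|E(G)|] = C(63, 2)·p = 1953 · (1/378) = 31/6.
E[α(G)] ≥ n − E[|E(G)|] = 63 − 31/6 = 347/6.
Numerically: ≈ 57.83333.
(This is only a lower bound; the true E[α(G)] may be larger.)

E[α(G)] ≥ 347/6 ≈ 57.83333.


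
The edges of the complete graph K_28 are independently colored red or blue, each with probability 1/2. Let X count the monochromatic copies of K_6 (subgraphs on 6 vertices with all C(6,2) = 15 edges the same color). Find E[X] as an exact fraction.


Let X = Σ_S X_S over the C(28, 6) = 376740 subsets S of size 6, where X_S = 1 if the K_6 on S is monochromatic.
For a fixed S, the K_6 on S has C(6, 2) = 15 edges. P[all 15 edges red] = (1/2)^15, and likewise for blue, so P[monochromatic] = 2·(1/2)^15 = 2^{1 − 15} = 1/16384.
By linearity: E[X] = C(28, 6) · 2^{1 − 15} = 376740 · 1/16384 = 94185/4096.
Numerically: E[X] ≈ 22.994385.

E[X] = C(28,6)·2^(1−C(6,2)) = 94185/4096 ≈ 22.994385.


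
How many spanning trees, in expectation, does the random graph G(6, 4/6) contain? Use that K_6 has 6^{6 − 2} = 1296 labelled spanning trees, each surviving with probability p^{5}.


K_6 has 6^{6 − 2} = 1296 labelled spanning trees.
For each such spanning tree H, let X_H = 1 if all 5 edges of H are present in G. Then P[X_H = 1] = p^{5} = (2/3)^{5} = 32/243.
By linearity: E[X] = Σ_H E[X_H] = 1296 · p^{5} = 1296 · 32/243 = 512/3.
Numerically: E[X] ≈ 170.667.

E[X] = 1296 · (2/3)^{5} = 512/3 ≈ 170.667.


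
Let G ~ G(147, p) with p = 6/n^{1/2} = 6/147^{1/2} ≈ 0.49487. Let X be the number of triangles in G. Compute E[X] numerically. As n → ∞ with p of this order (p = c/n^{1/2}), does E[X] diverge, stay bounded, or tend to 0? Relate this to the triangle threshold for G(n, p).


Number of potential triangles: C(147, 3) = 518665.
Each occurs with probability p³ ≈ (0.49487)³ ≈ 1.2119306e-01.
By linearity: E[X] = C(147, 3)·p³ ≈ 518665 · 1.2119306e-01 ≈ 62858.59816.
Since α = 1/2 < 1, p = c/n^{1/2} ≫ 1/n is above the triangle threshold p ~ 1/n. Asymptotically E[X] ~ (c³/6)·n^{3(1−α)} = (6³/6)·n^{1.5} → ∞; triangles are abundant w.h.p.

E[X] ≈ 62858.59816; in regime p = Θ(1/n^{1/2}) E[X] diverges (above the triangle threshold p ~ 1/n).


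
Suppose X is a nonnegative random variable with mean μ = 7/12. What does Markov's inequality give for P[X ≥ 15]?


μ = E[X] = 7/12, a = 15.
Markov: P[X ≥ 15] ≤ μ/a = (7/12)/15 = 7/180.
Numerically: ≈ 0.0389.
(Since a = 15 > μ = 0.5833, the bound 7/180 is < 1 and informative.)

P[X ≥ 15] ≤ 7/180 ≈ 0.0389.


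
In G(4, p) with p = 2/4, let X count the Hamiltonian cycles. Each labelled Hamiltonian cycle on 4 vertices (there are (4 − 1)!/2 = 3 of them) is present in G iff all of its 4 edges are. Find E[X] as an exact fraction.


K_4 has (4 − 1)!/2 = 3 labelled Hamiltonian cycles.
For each such Hamiltonian cycle H, let X_H = 1 if all 4 edges of H are present in G. Then P[X_H = 1] = p^{4} = (1/2)^{4} = 1/16.
By linearity: E[X] = Σ_H E[X_H] = 3 · p^{4} = 3 · 1/16 = 3/16.
Numerically: E[X] ≈ 0.1875.

E[X] = 3 · (1/2)^{4} = 3/16 ≈ 0.1875.


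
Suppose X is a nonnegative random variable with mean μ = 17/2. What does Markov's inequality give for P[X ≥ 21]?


μ = E[X] = 17/2, a = 21.
Markov: P[X ≥ 21] ≤ μ/a = (17/2)/21 = 17/42.
Numerically: ≈ 0.40476.
(Since a = 21 > μ = 8.50000, the bound 17/42 is < 1 and informative.)

P[X ≥ 21] ≤ 17/42 ≈ 0.40476.


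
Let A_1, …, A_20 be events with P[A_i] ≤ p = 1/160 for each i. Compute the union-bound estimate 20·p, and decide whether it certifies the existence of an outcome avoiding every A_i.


Union bound: P[∪_{i=1}^{20} A_i] ≤ Σ_i P[A_i] ≤ 20·p = 20·(1/160) = 1/8.
Numerically: 1/8 ≈ 0.12500.
Is 1/8 < 1? YES.
Since P[∪ A_i] ≤ 1/8 < 1, the complement has P[∩ A_i^c] ≥ 1 − 1/8 = 7/8 > 0, so some outcome avoids every A_i.

20·p = 1/8 ≈ 0.12500; existence CERTIFIED by the union bound.


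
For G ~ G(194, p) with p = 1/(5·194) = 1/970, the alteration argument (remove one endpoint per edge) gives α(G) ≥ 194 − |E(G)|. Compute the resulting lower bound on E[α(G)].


E[|E(G)|] = C(194, 2)·p = 18721 · (1/970) = 193/10.
E[α(G)] ≥ n − E[|E(G)|] = 194 − 193/10 = 1747/10.
Numerically: ≈ 174.7000.
(This is only a lower bound; the true E[α(G)] may be larger.)

E[α(G)] ≥ 1747/10 ≈ 174.7000.


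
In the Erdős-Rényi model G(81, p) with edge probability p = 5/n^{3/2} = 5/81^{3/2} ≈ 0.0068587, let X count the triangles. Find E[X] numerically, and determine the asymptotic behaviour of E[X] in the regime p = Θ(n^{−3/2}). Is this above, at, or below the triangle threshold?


Number of potential triangles: C(81, 3) = 85320.
Each occurs with probability p³ ≈ (0.0068587)³ ≈ 3.2264685e-07.
By linearity: E[X] = C(81, 3)·p³ ≈ 85320 · 3.2264685e-07 ≈ 0.02753.
Since α = 3/2 > 1, p = c/n^{3/2} = o(1/n) is below the triangle threshold p ~ 1/n. Asymptotically E[X] ~ (c³/6)·n^{3(1−α)} = (5³/6)·n^{-1.5} → 0, so by Markov's inequality G has no triangles w.h.p.

E[X] ≈ 0.02753; in regime p = Θ(1/n^{3/2}) E[X] tends to 0 (below the triangle threshold p ~ 1/n).


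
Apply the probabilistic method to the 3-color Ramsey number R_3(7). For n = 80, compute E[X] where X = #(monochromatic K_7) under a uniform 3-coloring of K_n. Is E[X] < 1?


E[X] = C(80, 7) · 3^{1 − 21} = 3176716400 · 3^{−20} = 3176716400/3486784401.
As a reduced fraction: E[X] = 3176716400/3486784401 ≈ 0.9111.
Is E[X] < 1? YES.
Since E[X] < 1, there exists a 3-coloring of K_{80} with no monochromatic K_7; hence R_3(7) > 80.

E[X] = 3176716400/3486784401 ≈ 0.9111; E[X] < 1, so R_3(7) > 80.


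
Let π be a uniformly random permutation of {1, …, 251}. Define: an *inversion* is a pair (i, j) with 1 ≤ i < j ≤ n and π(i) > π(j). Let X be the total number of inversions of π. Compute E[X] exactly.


Write X = Σ X_I over the C(251, 2) = 31375 pairs i < j, with X_I the indicator of one inversion.
There are 31375 indicators.
For each fixed pair i < j, the values π(i) and π(j) are two distinct elements of {1, …, 251} in uniformly random order; by symmetry P[π(i) > π(j)] = 1/2.
By linearity: E[X] = 31375 · (1/2) = C(251, 2) · (1/2) = 31375/2 = 31375/2 ≈ 15687.500000.

E[X] = 31375/2 = 15687.500000.


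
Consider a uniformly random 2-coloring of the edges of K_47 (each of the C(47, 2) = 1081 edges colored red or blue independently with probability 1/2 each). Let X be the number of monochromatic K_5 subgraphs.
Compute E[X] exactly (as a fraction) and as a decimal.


Let X = Σ_S X_S over the C(47, 5) = 1533939 subsets S of size 5, where X_S = 1 if the K_5 on S is monochromatic.
For a fixed S, the K_5 on S has C(5, 2) = 10 edges. P[all 10 edges red] = (1/2)^10, and likewise for blue, so P[monochromatic] = 2·(1/2)^10 = 2^{1 − 10} = 1/512.
Summing: E[X] = C(47, 5) · 2^{1 − 10} = 1533939 · 1/512 = 1533939/512.
Numerically: E[X] ≈ 2995.974609.

E[X] = C(47,5)·2^(1−C(5,2)) = 1533939/512 ≈ 2995.974609.


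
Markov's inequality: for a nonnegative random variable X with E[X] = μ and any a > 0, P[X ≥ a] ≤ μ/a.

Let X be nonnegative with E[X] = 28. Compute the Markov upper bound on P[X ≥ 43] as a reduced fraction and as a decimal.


μ = E[X] = 28, a = 43.
Markov: P[X ≥ 43] ≤ μ/a = (28)/43 = 28/43.
Numerically: ≈ 0.6512.
(Since a = 43 > μ = 28.0000, the bound 28/43 is < 1 and informative.)

P[X ≥ 43] ≤ 28/43 ≈ 0.6512.


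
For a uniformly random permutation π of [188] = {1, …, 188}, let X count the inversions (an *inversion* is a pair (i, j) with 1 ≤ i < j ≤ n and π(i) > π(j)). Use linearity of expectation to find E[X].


Write X = Σ X_I over the C(188, 2) = 17578 pairs i < j, with X_I the indicator of one inversion.
There are 17578 indicators.
For each fixed pair i < j, the values π(i) and π(j) are two distinct elements of {1, …, 188} in uniformly random order; by symmetry P[π(i) > π(j)] = 1/2.
By linearity: E[X] = 17578 · (1/2) = C(188, 2) · (1/2) = 17578/2 = 8789 ≈ 8789.000.

E[X] = 8789 = 8789.000.


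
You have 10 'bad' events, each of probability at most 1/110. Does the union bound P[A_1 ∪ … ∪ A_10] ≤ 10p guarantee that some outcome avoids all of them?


Union bound: P[∪_{i=1}^{10} A_i] ≤ Σ_i P[A_i] ≤ 10·p = 10·(1/110) = 1/11.
Numerically: 1/11 ≈ 0.0909.
Is 1/11 < 1? YES.
Since P[∪ A_i] ≤ 1/11 < 1, the complement has P[∩ A_i^c] ≥ 1 − 1/11 = 10/11 > 0, so some outcome avoids every A_i.

10·p = 1/11 ≈ 0.0909; existence CERTIFIED by the union bound.


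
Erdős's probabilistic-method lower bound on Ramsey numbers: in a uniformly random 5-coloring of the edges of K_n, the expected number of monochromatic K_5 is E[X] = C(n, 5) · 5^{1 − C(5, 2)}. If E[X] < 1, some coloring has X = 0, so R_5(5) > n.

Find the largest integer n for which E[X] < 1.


We need C(n, 5) · 5^{1 − 10} < 1, i.e. C(n, 5) < 5^{10 − 1} = 1953125.
Check values of n near the boundary:
  n = 44: C(44, 5) = 1086008; 1086008 < 1953125? YES
  n = 45: C(45, 5) = 1221759; 1221759 < 1953125? YES
  n = 46: C(46, 5) = 1370754; 1370754 < 1953125? YES
  n = 47: C(47, 5) = 1533939; 1533939 < 1953125? YES
  n = 48: C(48, 5) = 1712304; 1712304 < 1953125? YES
  n = 49: C(49, 5) = 1906884; 1906884 < 1953125? YES
  n = 50: C(50, 5) = 2118760; 2118760 < 1953125? NO
The largest n with C(n, 5) < 1953125 is n = 49 (where E[X] = 1906884/1953125 ≈ 0.976). Hence R_5(5) > 49, i.e. R_5(5) ≥ 50.

Largest n = 49; hence R_5(5) > 49.


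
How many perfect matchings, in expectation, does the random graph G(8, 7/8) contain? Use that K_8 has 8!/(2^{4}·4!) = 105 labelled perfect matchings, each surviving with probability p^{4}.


K_8 has 8!/(2^{4}·4!) = 105 labelled perfect matchings.
For each such perfect matching H, let X_H = 1 if all 4 edges of H are present in G. Then P[X_H = 1] = p^{4} = (7/8)^{4} = 2401/4096.
By linearity of expectation: E[X] = Σ_H E[X_H] = 105 · p^{4} = 105 · 2401/4096 = 252105/4096.
Numerically: E[X] ≈ 61.5491.

E[X] = 105 · (7/8)^{4} = 252105/4096 ≈ 61.5491.


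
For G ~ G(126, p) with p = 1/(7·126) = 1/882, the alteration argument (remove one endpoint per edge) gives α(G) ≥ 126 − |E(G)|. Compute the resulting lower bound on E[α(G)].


E[|E(G)|] = C(126, 2)·p = 7875 · (1/882) = 125/14.
E[α(G)] ≥ n − E[|E(G)|] = 126 − 125/14 = 1639/14.
Numerically: ≈ 117.071429.
(This is only a lower bound; the true E[α(G)] may be larger.)

E[α(G)] ≥ 1639/14 ≈ 117.071429.


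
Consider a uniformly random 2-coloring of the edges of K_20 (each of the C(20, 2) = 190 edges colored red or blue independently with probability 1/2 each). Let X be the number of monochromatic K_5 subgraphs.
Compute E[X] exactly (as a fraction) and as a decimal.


Let X = Σ_S X_S over the C(20, 5) = 15504 subsets S of size 5, where X_S = 1 if the K_5 on S is monochromatic.
For a fixed S, the K_5 on S has C(5, 2) = 10 edges. P[all 10 edges red] = (1/2)^10, and likewise for blue, so P[monochromatic] = 2·(1/2)^10 = 2^{1 − 10} = 1/512.
By linearity: E[X] = C(20, 5) · 2^{1 − 10} = 15504 · 1/512 = 969/32.
Numerically: E[X] ≈ 30.28125.

E[X] = C(20,5)·2^(1−C(5,2)) = 969/32 ≈ 30.28125.


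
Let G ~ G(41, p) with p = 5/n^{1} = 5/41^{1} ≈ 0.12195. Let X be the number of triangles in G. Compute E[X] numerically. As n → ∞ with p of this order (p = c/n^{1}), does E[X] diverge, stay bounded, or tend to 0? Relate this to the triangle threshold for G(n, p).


Number of potential triangles: C(41, 3) = 10660.
Each occurs with probability p³ ≈ (0.12195)³ ≈ 1.8136707e-03.
By linearity: E[X] = C(41, 3)·p³ ≈ 10660 · 1.8136707e-03 ≈ 19.33373.
Here α = 1, so p = 5/n is exactly at the triangle threshold p ~ 1/n. Asymptotically E[X] → c³/6 = 5³/6 = 125/6 ≈ 20.83333, a bounded constant. In this regime the triangle count is asymptotically Poisson(c³/6).

E[X] ≈ 19.33373; in regime p = Θ(1/n^{1}) E[X] stays bounded (at the triangle threshold p ~ 1/n).


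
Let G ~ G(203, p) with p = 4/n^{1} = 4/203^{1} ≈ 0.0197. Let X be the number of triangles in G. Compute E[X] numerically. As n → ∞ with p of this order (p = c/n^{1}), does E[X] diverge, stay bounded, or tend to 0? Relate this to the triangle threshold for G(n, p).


Number of potential triangles: C(203, 3) = 1373701.
Each occurs with probability p³ ≈ (0.0197)³ ≈ 7.650536e-06.
By linearity: E[X] = C(203, 3)·p³ ≈ 1373701 · 7.650536e-06 ≈ 10.5095.
Here α = 1, so p = 4/n is exactly at the triangle threshold p ~ 1/n. Asymptotically E[X] → c³/6 = 4³/6 = 32/3 ≈ 10.6667, a bounded constant. In this regime the triangle count is asymptotically Poisson(c³/6).

E[X] ≈ 10.5095; in regime p = Θ(1/n^{1}) E[X] stays bounded (at the triangle threshold p ~ 1/n).


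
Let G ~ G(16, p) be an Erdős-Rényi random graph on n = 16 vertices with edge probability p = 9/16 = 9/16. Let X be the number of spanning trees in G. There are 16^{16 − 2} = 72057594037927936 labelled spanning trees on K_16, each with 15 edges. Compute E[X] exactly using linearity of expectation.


K_16 has 16^{16 − 2} = 72057594037927936 labelled spanning trees.
For each such spanning tree H, let X_H = 1 if all 15 edges of H are present in G. Then P[X_H = 1] = p^{15} = (9/16)^{15} = 205891132094649/1152921504606846976.
By linearity of expectation: E[X] = Σ_H E[X_H] = 72057594037927936 · p^{15} = 72057594037927936 · 205891132094649/1152921504606846976 = 205891132094649/16.
Numerically: E[X] ≈ 1.28682e+13.

E[X] = 72057594037927936 · (9/16)^{15} = 205891132094649/16 ≈ 1.28682e+13.


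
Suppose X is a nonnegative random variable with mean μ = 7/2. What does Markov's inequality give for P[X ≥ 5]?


μ = E[X] = 7/2, a = 5.
Markov: P[X ≥ 5] ≤ μ/a = (7/2)/5 = 7/10.
Numerically: ≈ 0.70000.
(Since a = 5 > μ = 3.50000, the bound 7/10 is < 1 and informative.)

P[X ≥ 5] ≤ 7/10 ≈ 0.70000.


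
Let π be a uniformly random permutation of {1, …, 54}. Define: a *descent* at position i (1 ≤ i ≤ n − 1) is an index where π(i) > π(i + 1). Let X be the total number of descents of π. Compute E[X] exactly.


Write X = Σ X_I over i = 1, …, 53, with X_I the indicator of one descent.
There are 53 indicators.
For each fixed i, the pair (π(i), π(i+1)) is a uniformly random ordered pair of distinct values from {1, …, 54}; by symmetry P[π(i) > π(i+1)] = 1/2.
By linearity: E[X] = 53 · (1/2) = (54 − 1) · (1/2) = 53/2 ≈ 26.500000.

E[X] = 53/2 = 26.500000.


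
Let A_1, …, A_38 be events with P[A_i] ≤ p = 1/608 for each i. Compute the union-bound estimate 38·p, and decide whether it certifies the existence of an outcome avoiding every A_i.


Union bound: P[∪_{i=1}^{38} A_i] ≤ Σ_i P[A_i] ≤ 38·p = 38·(1/608) = 1/16.
Numerically: 1/16 ≈ 0.0625000.
Is 1/16 < 1? YES.
Since P[∪ A_i] ≤ 1/16 < 1, the complement has P[∩ A_i^c] ≥ 1 − 1/16 = 15/16 > 0, so some outcome avoids every A_i.

38·p = 1/16 ≈ 0.0625000; existence CERTIFIED by the union bound.


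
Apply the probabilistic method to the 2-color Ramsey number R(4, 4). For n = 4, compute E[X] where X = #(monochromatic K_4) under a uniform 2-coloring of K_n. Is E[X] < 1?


E[X] = C(4, 4) · 2^{1 − 6} = 1 · 2^{−5} = 1/32.
As a reduced fraction: E[X] = 1/32 ≈ 0.0312500.
Is E[X] < 1? YES.
Since E[X] < 1, there exists a 2-coloring of K_{4} with no monochromatic K_4; hence R(4, 4) > 4.

E[X] = 1/32 ≈ 0.0312500; E[X] < 1, so R(4, 4) > 4.


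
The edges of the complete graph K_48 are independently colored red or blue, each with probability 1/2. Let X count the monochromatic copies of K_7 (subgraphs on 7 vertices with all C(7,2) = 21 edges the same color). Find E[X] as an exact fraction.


Let X = Σ_S X_S over the C(48, 7) = 73629072 subsets S of size 7, where X_S = 1 if the K_7 on S is monochromatic.
For a fixed S, the K_7 on S has C(7, 2) = 21 edges. P[all 21 edges red] = (1/2)^21, and likewise for blue, so P[monochromatic] = 2·(1/2)^21 = 2^{1 − 21} = 1/1048576.
Summing: E[X] = C(48, 7) · 2^{1 − 21} = 73629072 · 1/1048576 = 4601817/65536.
Numerically: E[X] ≈ 70.218.

E[X] = C(48,7)·2^(1−C(7,2)) = 4601817/65536 ≈ 70.218.
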